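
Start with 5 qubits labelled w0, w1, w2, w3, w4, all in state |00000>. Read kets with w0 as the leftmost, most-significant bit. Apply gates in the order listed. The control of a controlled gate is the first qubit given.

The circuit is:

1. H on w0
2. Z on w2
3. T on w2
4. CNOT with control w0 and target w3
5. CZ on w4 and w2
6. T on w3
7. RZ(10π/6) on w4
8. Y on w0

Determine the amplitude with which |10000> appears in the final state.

The final state's coefficient on |10000> equals -sqrt(2)*exp(2*I*pi/3)/2.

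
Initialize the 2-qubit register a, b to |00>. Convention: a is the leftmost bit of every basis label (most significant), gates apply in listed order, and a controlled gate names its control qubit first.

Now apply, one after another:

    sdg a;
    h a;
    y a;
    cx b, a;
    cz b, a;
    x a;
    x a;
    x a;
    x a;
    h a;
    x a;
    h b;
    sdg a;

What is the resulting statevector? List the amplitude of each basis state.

After the circuit, the state carries amplitude -sqrt(2)*I/2 on |00>, -sqrt(2)*I/2 on |01>, 0 on |10>, 0 on |11>. Key observation: steps 6-9 multiply out to the identity, so the circuit reduces to the remaining gates.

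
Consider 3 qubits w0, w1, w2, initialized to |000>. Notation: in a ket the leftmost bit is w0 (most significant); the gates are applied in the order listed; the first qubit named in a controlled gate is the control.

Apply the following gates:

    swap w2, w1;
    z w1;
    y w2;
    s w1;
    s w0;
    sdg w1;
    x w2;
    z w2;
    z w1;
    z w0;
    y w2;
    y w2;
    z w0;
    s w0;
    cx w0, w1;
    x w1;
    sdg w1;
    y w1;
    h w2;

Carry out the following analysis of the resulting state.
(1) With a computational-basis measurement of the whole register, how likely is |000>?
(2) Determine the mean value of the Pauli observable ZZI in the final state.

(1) Outcome |000> occurs with probability 1/2. Key observation: the block from step 10 through step 13 cancels to the identity and can be dropped.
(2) In the final state, ZZI has expectation 1.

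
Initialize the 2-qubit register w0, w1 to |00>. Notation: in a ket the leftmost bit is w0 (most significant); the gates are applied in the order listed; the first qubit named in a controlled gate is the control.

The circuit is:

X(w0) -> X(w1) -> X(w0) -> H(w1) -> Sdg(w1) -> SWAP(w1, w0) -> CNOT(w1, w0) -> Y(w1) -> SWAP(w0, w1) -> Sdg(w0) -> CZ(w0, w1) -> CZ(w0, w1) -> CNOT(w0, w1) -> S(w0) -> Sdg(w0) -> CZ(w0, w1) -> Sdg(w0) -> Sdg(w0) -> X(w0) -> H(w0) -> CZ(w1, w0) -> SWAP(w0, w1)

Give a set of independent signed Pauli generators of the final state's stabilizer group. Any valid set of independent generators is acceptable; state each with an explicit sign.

The stabilizer group can be generated by +YZ, +ZX, among other valid generating sets.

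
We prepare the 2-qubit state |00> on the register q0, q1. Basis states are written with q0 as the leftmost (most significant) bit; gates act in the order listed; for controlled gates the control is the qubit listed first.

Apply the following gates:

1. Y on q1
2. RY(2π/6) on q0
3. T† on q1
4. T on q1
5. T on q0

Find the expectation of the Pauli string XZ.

The observable XZ averages to -sqrt(6)/4.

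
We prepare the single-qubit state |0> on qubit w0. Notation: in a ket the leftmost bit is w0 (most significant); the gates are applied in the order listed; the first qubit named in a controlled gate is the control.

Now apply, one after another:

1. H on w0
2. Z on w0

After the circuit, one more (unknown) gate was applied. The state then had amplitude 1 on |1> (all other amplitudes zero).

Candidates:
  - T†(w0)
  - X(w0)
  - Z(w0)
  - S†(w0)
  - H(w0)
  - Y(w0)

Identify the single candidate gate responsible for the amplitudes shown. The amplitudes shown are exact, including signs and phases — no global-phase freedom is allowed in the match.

The unique candidate consistent with the amplitudes is H(w0).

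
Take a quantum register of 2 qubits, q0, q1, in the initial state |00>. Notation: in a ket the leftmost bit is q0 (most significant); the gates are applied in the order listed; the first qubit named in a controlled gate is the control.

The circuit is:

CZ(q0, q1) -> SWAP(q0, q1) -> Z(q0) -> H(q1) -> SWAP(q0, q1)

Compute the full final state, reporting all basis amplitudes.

The resulting statevector has amplitude sqrt(2)/2 on |00>, 0 on |01>, sqrt(2)/2 on |10>, 0 on |11>.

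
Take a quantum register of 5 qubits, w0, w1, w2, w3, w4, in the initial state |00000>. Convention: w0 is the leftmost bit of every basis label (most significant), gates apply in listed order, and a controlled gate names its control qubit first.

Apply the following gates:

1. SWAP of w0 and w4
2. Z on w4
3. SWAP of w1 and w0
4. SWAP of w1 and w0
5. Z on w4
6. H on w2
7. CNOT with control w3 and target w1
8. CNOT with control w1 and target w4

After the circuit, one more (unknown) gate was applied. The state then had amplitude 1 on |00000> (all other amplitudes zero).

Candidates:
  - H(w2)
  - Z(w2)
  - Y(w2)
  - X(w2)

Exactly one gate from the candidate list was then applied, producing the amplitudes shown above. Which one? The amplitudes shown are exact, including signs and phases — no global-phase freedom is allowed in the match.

It was H(w2) that produced the state shown. Key observation: the block from step 2 through step 5 cancels to the identity and can be dropped.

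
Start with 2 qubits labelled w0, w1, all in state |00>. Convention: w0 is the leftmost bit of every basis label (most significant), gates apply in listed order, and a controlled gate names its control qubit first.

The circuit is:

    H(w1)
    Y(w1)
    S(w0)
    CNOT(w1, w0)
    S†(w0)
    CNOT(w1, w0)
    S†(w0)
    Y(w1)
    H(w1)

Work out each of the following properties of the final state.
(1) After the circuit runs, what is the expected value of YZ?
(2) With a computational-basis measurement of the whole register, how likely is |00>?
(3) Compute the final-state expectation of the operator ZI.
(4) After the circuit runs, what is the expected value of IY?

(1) The expectation value of YZ is 0.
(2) A full measurement returns |00> with probability 1/2.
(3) In the final state, ZI has expectation 1.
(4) In the final state, IY has expectation -1.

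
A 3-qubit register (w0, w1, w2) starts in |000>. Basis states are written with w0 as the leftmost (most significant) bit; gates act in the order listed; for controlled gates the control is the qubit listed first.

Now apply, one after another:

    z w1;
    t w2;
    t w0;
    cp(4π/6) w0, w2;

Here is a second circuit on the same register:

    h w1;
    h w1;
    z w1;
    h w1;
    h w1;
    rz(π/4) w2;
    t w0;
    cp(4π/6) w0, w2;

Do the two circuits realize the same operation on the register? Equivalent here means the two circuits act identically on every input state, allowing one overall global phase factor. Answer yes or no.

Yes: on every input state the two circuits agree up to one overall phase factor.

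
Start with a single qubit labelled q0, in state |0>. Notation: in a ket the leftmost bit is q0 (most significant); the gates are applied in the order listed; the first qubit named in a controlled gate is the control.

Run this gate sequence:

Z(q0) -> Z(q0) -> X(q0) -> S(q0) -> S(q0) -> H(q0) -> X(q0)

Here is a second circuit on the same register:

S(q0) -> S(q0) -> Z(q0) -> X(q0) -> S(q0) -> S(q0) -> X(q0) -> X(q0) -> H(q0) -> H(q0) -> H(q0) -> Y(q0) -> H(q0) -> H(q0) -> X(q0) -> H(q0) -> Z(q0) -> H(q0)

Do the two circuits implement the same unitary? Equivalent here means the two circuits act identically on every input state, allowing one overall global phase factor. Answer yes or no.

No: there is an input state on which the two circuits produce genuinely different outputs (not merely differing by a phase).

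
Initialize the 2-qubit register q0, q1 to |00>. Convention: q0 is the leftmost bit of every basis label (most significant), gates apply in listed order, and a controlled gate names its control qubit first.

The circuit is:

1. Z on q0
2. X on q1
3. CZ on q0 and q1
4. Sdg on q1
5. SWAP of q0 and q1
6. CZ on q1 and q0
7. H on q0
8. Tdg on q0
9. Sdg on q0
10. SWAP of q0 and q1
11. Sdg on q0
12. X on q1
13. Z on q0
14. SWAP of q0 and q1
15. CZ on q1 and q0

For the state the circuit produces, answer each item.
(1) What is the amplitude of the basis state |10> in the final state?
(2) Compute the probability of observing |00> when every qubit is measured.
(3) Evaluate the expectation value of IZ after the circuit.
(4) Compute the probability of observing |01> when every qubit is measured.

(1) The amplitude on |10> is -sqrt(2)*I/2.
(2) The probability of measuring |00> is 1/2.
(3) The observable IZ averages to 1.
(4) A full measurement returns |01> with probability 0.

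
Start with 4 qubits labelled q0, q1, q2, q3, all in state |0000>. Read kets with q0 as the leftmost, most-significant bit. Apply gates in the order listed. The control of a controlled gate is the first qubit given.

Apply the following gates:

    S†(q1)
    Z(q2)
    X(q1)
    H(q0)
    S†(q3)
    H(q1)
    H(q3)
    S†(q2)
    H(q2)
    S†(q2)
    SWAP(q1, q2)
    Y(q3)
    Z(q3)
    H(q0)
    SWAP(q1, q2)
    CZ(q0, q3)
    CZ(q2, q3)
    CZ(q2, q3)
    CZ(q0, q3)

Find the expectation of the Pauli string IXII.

The observable IXII averages to -1. Key observation: steps 16-19 multiply out to the identity, so the circuit reduces to the remaining gates.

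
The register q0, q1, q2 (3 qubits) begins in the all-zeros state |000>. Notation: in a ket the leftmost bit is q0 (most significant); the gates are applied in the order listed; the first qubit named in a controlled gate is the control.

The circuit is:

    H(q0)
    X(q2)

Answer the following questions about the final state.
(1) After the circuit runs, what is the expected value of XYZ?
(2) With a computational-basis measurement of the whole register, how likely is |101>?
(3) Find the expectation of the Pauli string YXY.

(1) In the final state, XYZ has expectation 0.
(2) A full measurement returns |101> with probability 1/2.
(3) The observable YXY averages to 0.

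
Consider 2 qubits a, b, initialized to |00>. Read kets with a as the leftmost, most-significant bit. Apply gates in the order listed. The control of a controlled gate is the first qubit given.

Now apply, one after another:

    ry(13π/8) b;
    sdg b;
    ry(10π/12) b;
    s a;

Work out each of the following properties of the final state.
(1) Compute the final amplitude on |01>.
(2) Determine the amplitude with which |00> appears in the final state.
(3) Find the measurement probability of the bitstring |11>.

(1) |01> carries amplitude -sqrt(6)*cos(3*pi/16)/4 - sqrt(2)*cos(3*pi/16)/4 - sqrt(6)*I*sin(3*pi/16)/4 + sqrt(2)*I*sin(3*pi/16)/4 in the final state.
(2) The amplitude on |00> is -sqrt(6)*cos(3*pi/16)/4 + sqrt(2)*cos(3*pi/16)/4 + sqrt(2)*I*sin(3*pi/16)/4 + sqrt(6)*I*sin(3*pi/16)/4.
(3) A full measurement returns |11> with probability 0.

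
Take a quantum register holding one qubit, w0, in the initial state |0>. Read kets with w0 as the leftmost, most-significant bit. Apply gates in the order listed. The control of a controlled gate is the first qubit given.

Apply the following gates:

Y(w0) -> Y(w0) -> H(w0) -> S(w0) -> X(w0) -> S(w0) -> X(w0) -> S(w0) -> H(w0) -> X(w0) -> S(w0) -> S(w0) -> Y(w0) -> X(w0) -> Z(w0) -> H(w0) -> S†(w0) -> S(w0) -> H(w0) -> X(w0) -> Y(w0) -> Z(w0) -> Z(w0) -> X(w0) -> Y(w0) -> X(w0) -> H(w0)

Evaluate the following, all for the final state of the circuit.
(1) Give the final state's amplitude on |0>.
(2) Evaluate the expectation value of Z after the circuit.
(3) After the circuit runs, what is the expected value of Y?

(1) The amplitude on |0> is -sqrt(2)*I/2. Key observation: the block from step 16 through step 19 cancels to the identity and can be dropped.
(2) In the final state, Z has expectation 0.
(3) The observable Y averages to -1.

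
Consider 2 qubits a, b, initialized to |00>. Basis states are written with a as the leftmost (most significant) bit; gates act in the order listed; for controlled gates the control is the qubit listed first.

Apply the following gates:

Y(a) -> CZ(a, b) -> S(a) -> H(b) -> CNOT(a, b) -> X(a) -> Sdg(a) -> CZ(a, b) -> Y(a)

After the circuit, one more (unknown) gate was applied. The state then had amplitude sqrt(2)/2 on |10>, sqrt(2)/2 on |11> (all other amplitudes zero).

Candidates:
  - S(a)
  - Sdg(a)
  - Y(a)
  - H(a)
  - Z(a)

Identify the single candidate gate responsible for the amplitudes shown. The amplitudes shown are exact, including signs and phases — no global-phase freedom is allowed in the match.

The applied gate was S(a).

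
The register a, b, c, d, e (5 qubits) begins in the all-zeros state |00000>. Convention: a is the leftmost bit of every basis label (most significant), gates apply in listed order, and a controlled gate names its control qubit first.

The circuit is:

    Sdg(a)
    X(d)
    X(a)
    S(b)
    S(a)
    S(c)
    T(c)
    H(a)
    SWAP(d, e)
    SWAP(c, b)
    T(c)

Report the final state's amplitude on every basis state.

After the circuit, the state carries amplitude sqrt(2)*I/2 on |00001>, -sqrt(2)*I/2 on |10001>, and 0 on every other basis state.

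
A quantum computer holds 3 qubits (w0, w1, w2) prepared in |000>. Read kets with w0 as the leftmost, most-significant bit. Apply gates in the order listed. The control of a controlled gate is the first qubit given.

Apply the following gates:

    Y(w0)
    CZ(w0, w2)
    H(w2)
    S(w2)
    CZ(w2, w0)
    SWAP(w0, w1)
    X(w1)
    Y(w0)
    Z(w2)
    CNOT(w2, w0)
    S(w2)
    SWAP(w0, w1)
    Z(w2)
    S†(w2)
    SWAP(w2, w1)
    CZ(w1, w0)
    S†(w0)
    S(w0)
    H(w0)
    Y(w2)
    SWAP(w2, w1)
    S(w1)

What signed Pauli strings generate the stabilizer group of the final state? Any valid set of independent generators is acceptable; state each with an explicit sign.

The final state is stabilized by the group generated by +XII, -IXX, +IZZ; other independent generating sets are equally valid.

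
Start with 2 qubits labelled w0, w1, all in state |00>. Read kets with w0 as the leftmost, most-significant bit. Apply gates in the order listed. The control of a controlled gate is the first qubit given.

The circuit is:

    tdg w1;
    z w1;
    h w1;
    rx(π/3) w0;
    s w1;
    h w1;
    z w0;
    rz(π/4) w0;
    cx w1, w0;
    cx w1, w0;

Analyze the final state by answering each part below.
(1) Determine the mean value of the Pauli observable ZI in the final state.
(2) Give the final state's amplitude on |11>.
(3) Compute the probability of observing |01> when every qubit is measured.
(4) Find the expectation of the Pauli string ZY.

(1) The observable ZI averages to 1/2. Key observation: steps 9-10 multiply out to the identity, so the circuit reduces to the remaining gates.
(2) The final state's coefficient on |11> equals (1 + I)*exp(I*pi/8)/4.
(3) The probability of measuring |01> is 3/8.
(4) The expectation value of ZY is -1/2.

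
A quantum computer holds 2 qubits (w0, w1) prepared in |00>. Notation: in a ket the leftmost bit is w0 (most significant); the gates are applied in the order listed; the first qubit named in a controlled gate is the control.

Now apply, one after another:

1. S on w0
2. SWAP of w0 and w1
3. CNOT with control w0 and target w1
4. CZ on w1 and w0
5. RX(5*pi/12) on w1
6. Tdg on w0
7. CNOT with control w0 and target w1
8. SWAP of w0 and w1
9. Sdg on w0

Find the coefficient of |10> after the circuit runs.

|10> carries amplitude -sqrt(3*sqrt(2) + 6)/4 + sqrt(2 - sqrt(2))/4 in the final state.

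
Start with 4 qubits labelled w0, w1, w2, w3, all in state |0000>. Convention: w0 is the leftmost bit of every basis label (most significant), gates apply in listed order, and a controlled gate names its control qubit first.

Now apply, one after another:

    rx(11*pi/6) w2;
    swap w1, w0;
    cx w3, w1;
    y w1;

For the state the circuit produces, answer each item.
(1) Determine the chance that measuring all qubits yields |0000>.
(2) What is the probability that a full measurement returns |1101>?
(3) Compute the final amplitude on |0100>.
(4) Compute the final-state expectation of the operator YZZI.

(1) Outcome |0000> occurs with probability 0.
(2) Outcome |1101> occurs with probability 0.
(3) |0100> carries amplitude I*(-sqrt(6) - sqrt(2))/4 in the final state.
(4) In the final state, YZZI has expectation 0.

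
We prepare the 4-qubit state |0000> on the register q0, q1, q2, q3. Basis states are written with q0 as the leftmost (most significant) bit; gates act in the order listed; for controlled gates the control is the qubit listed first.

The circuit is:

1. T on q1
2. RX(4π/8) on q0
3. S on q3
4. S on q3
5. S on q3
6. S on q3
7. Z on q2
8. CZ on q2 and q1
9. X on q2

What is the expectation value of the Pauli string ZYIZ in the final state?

In the final state, ZYIZ has expectation 0. Key observation: gates 3-6 undo each other exactly, leaving only the rest of the circuit to track.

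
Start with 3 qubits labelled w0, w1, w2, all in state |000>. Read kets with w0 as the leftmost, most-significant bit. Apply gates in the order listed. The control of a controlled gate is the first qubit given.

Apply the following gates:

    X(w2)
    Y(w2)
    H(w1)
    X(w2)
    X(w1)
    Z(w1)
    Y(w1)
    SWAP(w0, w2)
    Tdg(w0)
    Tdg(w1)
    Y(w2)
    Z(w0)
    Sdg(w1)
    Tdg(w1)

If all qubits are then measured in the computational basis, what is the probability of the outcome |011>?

Outcome |011> occurs with probability 0.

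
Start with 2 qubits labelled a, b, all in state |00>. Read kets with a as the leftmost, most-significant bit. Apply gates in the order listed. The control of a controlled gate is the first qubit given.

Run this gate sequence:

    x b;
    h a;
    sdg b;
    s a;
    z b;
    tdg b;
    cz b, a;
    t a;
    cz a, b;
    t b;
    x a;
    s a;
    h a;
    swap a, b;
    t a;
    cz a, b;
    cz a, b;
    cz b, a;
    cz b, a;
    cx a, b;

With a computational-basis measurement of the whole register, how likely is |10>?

The probability of measuring |10> is 1/2 - sqrt(2)/4. Key observation: the block from step 18 through step 19 cancels to the identity and can be dropped.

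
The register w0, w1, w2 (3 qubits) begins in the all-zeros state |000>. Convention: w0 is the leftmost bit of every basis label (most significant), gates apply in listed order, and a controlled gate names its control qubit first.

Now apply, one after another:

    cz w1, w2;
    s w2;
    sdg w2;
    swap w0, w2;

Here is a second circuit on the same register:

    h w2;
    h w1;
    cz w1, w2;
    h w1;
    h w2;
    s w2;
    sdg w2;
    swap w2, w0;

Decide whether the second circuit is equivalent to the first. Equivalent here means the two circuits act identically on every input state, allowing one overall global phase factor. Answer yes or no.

No: there is an input state on which the two circuits produce genuinely different outputs (not merely differing by a phase).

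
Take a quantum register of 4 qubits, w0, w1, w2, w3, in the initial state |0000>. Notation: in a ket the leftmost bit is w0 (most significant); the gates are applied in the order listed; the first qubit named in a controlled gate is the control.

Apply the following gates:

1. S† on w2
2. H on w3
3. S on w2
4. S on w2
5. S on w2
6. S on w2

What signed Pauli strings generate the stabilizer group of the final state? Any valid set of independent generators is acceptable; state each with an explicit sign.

The stabilizer group can be generated by +IIIX, +ZIII, +IZII, +IIZI, among other valid generating sets.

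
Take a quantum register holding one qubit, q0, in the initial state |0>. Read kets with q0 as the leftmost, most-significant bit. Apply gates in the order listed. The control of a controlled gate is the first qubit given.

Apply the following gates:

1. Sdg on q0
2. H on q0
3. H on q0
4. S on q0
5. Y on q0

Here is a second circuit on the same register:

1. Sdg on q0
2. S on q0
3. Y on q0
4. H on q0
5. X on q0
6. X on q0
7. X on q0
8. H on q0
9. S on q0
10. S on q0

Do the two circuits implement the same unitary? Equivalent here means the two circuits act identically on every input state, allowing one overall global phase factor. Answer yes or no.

Yes — the two circuits implement the same unitary up to a global phase.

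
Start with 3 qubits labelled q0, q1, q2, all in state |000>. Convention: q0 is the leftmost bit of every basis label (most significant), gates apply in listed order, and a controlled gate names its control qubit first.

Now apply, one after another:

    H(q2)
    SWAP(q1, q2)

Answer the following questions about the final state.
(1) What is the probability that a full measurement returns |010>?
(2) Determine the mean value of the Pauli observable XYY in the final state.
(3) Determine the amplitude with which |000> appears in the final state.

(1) Outcome |010> occurs with probability 1/2.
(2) The expectation value of XYY is 0.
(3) |000> carries amplitude sqrt(2)/2 in the final state.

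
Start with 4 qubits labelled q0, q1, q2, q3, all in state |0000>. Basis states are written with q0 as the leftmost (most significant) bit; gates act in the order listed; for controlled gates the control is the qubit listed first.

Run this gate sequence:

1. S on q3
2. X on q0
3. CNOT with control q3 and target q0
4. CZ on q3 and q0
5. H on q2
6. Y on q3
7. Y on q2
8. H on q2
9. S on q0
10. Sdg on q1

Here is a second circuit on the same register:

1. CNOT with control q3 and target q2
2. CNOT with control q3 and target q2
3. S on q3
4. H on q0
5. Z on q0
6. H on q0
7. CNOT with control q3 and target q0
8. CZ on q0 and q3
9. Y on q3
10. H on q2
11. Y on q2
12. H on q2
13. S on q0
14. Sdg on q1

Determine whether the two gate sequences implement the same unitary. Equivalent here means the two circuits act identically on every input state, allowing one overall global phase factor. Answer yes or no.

Yes, they are equivalent — the unitaries differ by at most a global phase.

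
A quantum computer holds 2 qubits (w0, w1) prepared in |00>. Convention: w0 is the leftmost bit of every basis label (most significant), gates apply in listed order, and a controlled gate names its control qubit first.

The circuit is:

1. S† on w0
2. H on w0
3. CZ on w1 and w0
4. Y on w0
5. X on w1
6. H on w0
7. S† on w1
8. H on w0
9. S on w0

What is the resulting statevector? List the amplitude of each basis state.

After the circuit, the state carries amplitude 0 on |00>, -sqrt(2)/2 on |01>, 0 on |10>, sqrt(2)*I/2 on |11>.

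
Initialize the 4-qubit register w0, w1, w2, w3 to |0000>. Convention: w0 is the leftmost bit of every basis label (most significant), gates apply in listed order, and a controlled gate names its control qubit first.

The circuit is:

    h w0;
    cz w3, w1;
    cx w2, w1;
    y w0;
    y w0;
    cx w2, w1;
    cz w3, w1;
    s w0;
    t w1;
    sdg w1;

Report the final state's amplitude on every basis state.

The resulting statevector has amplitude sqrt(2)/2 on |0000>, sqrt(2)*I/2 on |1000>, and 0 on every other basis state. Key observation: gates 2-7 undo each other exactly, leaving only the rest of the circuit to track.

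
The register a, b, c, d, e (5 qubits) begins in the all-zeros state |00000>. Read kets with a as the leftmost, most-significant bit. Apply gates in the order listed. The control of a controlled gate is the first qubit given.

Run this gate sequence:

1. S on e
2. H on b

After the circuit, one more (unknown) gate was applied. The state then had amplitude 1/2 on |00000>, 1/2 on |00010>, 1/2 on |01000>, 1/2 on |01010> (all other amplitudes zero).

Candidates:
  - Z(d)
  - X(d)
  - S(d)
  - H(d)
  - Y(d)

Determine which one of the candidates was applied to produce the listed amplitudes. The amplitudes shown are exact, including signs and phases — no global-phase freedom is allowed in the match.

The unique candidate consistent with the amplitudes is H(d).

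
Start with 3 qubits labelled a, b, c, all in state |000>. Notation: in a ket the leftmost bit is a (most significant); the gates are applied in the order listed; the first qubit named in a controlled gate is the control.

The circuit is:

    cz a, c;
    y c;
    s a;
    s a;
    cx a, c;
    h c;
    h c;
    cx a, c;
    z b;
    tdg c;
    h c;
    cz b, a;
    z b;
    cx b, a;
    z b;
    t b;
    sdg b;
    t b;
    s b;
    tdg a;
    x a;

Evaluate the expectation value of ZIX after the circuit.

The expectation value of ZIX is 1. Key observation: the block from step 5 through step 8 cancels to the identity and can be dropped.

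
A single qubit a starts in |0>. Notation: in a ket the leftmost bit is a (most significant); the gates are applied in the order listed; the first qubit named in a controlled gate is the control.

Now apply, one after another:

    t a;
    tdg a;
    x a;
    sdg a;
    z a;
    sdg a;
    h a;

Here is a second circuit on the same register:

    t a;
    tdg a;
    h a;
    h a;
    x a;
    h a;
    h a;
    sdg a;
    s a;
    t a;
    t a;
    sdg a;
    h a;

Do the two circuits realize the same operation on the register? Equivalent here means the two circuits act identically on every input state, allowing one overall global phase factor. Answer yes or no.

Yes, they are equivalent — the unitaries differ by at most a global phase.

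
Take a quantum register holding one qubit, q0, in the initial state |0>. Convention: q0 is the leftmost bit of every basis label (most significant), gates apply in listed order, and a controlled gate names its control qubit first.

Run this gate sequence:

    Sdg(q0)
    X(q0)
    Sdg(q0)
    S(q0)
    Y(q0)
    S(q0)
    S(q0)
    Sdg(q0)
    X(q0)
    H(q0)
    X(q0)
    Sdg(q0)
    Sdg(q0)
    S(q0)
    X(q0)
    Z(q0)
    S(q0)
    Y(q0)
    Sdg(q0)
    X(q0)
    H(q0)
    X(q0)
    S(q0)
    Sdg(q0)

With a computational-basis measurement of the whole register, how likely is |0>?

The probability of measuring |0> is 1/2.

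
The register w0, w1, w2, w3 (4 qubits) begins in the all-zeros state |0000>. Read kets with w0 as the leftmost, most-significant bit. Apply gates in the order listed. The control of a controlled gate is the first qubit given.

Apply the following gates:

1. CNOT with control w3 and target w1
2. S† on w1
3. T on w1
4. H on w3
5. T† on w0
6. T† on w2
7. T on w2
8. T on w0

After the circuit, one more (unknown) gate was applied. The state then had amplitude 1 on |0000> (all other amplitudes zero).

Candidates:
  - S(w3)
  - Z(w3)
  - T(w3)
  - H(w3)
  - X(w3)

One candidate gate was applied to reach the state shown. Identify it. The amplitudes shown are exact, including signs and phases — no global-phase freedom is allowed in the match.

The applied gate was H(w3).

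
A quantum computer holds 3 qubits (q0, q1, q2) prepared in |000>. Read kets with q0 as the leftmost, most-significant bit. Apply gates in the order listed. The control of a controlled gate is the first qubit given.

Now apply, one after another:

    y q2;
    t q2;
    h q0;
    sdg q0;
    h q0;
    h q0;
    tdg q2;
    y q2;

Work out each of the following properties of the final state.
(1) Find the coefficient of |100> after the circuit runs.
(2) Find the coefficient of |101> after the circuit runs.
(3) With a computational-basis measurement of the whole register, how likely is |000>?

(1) |100> carries amplitude -sqrt(2)*I/2 in the final state.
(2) The final state's coefficient on |101> equals 0.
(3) Outcome |000> occurs with probability 1/2.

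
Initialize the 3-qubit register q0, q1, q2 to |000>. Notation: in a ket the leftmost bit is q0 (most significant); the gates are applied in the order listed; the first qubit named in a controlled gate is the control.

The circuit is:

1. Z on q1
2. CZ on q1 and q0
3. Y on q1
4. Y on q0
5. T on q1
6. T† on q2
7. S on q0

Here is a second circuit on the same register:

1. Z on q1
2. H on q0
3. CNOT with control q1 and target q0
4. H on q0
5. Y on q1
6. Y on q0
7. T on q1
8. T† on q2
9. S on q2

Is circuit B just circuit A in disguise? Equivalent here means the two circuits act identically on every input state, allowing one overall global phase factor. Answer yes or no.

No — the two circuits implement different unitaries, even allowing a global phase.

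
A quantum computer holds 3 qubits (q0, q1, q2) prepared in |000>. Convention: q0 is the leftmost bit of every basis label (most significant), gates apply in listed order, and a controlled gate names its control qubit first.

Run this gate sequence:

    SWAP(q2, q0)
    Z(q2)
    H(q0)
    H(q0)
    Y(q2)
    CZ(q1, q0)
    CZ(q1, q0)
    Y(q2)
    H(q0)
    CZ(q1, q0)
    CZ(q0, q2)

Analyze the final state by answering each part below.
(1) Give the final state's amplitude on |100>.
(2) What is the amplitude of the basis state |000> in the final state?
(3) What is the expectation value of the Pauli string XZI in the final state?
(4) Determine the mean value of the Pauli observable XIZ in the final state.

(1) The amplitude on |100> is sqrt(2)/2. Key observation: steps 4-9 multiply out to the identity, so the circuit reduces to the remaining gates.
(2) |000> carries amplitude sqrt(2)/2 in the final state.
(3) The expectation value of XZI is 1.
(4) In the final state, XIZ has expectation 1.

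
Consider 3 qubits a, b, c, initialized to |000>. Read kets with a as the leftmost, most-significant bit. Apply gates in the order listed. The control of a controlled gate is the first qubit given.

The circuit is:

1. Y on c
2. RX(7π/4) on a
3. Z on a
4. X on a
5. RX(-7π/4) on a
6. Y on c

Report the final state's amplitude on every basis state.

After the circuit, the state carries amplitude -sqrt(2)*I/2 on |000>, sqrt(2)/2 on |100>, and 0 on every other basis state.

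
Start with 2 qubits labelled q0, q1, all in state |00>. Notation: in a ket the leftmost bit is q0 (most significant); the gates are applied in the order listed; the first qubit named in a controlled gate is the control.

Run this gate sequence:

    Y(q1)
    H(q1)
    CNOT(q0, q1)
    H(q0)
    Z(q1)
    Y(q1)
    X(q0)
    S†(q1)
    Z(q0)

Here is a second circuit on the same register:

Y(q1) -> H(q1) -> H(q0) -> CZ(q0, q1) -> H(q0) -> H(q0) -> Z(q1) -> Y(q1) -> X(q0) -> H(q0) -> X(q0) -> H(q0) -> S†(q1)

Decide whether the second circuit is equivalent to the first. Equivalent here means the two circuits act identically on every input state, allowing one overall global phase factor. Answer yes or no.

No — the two circuits implement different unitaries, even allowing a global phase.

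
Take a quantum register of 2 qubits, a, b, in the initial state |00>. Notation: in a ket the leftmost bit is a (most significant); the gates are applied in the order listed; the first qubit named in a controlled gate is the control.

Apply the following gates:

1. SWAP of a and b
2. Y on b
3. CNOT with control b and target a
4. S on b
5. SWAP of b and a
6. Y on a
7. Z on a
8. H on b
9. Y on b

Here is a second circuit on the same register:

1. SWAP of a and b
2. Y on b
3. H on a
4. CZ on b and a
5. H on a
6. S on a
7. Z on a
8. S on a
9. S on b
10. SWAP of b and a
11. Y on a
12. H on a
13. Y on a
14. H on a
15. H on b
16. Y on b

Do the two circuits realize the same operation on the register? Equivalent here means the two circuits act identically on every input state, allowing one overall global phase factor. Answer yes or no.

No, they are not equivalent — no single phase factor reconciles the two unitaries.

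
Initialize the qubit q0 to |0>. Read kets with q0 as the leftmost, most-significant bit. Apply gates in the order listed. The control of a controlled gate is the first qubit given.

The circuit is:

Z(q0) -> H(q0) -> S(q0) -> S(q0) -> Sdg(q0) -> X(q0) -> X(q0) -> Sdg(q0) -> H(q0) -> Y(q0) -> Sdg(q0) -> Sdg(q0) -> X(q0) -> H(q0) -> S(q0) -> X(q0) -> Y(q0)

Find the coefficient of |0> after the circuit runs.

The amplitude on |0> is -sqrt(2)/2.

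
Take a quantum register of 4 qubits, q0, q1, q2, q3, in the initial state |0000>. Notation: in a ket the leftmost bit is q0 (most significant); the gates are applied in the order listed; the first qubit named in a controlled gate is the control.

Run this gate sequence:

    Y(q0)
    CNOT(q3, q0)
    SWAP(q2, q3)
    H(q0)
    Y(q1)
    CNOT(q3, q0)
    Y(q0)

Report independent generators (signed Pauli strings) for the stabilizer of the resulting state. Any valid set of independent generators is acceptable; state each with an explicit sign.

The stabilizer group can be generated by +XIII, -IZII, +IIZI, +IIIZ, among other valid generating sets.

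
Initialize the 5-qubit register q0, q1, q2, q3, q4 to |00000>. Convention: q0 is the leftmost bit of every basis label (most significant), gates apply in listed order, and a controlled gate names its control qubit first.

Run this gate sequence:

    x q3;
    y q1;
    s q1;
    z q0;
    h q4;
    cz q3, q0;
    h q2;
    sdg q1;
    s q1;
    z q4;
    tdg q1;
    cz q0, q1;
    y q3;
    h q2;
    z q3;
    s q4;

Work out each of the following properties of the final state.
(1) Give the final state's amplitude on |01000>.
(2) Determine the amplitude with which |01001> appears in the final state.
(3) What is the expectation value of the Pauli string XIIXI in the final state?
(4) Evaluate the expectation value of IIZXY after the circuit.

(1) The amplitude on |01000> is sqrt(2)*exp(I*pi/4)/2.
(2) The final state's coefficient on |01001> equals -sqrt(2)*exp(3*I*pi/4)/2.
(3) In the final state, XIIXI has expectation 0.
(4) In the final state, IIZXY has expectation 0.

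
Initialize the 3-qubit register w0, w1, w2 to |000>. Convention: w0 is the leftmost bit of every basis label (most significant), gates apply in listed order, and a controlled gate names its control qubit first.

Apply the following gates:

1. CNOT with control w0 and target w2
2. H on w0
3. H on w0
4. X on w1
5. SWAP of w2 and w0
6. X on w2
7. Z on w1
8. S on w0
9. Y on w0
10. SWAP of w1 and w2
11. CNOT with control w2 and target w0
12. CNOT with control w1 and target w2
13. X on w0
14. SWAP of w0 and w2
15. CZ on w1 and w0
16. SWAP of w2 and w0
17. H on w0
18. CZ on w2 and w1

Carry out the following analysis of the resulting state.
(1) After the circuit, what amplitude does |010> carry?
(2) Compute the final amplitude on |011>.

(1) |010> carries amplitude -sqrt(2)*I/2 in the final state.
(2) The final state's coefficient on |011> equals 0.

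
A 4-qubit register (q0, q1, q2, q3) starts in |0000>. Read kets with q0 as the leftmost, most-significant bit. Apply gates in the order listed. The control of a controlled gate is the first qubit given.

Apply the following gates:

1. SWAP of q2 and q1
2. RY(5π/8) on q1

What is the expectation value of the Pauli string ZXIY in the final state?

The expectation value of ZXIY is 0.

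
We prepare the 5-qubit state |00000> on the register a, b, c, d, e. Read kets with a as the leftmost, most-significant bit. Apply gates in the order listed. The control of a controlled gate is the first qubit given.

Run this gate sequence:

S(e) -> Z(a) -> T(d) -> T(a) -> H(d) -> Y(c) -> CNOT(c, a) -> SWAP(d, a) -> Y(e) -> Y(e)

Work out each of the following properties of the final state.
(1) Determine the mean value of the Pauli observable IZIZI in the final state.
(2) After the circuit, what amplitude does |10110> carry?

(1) The expectation value of IZIZI is -1.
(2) The final state's coefficient on |10110> equals sqrt(2)*I/2.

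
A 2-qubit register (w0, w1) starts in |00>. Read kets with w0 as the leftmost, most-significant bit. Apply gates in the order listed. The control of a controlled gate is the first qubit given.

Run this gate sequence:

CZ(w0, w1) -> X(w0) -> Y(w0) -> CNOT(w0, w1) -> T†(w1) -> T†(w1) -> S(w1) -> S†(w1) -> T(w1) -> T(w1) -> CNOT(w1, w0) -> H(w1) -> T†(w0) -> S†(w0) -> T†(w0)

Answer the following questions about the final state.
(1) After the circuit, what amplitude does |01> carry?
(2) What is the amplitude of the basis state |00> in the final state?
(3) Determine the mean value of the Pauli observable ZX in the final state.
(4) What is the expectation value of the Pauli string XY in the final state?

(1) The final state's coefficient on |01> equals -sqrt(2)*I/2.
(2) The final state's coefficient on |00> equals -sqrt(2)*I/2.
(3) In the final state, ZX has expectation 1.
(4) In the final state, XY has expectation 0.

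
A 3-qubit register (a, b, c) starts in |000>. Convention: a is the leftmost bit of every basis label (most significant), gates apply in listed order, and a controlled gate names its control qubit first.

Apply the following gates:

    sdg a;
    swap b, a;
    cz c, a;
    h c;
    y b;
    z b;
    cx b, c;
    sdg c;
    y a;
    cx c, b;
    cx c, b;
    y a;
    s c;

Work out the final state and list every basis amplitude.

The final amplitudes are -sqrt(2)*I/2 on |010>, -sqrt(2)*I/2 on |011>, and 0 on every other basis state. Key observation: gates 8-13 undo each other exactly, leaving only the rest of the circuit to track.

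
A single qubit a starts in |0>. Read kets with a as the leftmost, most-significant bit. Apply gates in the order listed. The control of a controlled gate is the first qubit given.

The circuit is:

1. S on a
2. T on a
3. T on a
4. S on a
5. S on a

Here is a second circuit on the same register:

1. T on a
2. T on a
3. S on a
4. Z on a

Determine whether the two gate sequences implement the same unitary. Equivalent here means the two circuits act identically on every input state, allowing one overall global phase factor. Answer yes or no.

Yes — the two circuits implement the same unitary up to a global phase.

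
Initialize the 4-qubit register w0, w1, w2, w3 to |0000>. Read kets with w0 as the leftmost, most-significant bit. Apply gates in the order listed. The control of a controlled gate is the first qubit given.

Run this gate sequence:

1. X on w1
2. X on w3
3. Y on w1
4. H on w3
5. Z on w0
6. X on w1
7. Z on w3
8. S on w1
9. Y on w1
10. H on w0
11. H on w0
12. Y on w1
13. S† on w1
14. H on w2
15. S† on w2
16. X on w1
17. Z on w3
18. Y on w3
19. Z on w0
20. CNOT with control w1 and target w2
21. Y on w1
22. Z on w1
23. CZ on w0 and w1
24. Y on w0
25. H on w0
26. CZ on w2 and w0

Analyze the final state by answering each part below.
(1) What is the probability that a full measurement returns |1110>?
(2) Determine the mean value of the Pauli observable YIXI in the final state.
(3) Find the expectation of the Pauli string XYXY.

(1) Outcome |1110> occurs with probability 1/8. Key observation: the block from step 8 through step 13 cancels to the identity and can be dropped.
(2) The observable YIXI averages to -1.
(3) In the final state, XYXY has expectation 0.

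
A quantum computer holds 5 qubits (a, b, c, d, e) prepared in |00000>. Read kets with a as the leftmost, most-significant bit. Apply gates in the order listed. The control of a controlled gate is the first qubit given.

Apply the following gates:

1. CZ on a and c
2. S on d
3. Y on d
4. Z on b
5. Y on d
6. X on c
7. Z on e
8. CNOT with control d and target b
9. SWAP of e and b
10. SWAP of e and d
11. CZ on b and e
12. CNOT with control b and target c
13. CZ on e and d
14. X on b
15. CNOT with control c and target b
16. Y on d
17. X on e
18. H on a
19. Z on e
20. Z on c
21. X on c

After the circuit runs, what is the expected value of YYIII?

In the final state, YYIII has expectation 0.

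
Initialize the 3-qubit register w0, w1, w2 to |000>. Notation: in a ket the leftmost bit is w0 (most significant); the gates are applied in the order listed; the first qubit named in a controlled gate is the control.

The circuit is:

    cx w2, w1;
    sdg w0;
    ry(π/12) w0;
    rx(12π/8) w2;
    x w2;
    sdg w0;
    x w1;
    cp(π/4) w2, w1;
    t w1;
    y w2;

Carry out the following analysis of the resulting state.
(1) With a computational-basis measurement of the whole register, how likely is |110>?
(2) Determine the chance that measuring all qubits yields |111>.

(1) A full measurement returns |110> with probability -sqrt(6)/16 - sqrt(2)/16 + 1/4.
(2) The probability of measuring |111> is -sqrt(6)/16 - sqrt(2)/16 + 1/4.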